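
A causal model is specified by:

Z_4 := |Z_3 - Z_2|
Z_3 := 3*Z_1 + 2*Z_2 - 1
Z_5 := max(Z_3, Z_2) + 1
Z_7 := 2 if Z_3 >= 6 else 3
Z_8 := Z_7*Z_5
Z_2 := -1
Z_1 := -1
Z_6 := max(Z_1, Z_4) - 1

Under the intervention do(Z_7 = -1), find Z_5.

0

The intervention breaks the incoming arrows to Z_7: Z_7 := 2 if Z_3 >= 6 else 3 no longer applies, and Z_7 = -1.
Z_5 is not downstream of the intervention, so its value is determined by the original equations.
Z_3 = 3*Z_1 + 2*Z_2 - 1  [with Z_1=-1, Z_2=-1]  = -6
Z_5 = max(Z_3, Z_2) + 1  [with Z_3=-6, Z_2=-1]  = 0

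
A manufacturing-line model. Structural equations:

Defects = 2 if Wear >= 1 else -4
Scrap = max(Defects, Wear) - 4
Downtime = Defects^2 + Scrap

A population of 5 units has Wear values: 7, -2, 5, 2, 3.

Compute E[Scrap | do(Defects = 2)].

do(Defects=2) breaks Defects's dependence on Wear. With Defects=2 fixed, Scrap across the units is 3, -2, 1, -2, -1, mean -0.2.

-0.2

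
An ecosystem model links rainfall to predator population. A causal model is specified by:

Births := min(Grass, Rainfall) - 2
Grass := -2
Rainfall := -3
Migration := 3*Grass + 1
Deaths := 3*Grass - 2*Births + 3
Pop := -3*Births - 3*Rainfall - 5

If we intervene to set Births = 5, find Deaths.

The intervention breaks the incoming arrows to Births: Births := min(Grass, Rainfall) - 2 no longer applies, and Births = 5.
Deaths = 3*Grass - 2*Births + 3  [with Grass=-2, Births=5]  = -13

-13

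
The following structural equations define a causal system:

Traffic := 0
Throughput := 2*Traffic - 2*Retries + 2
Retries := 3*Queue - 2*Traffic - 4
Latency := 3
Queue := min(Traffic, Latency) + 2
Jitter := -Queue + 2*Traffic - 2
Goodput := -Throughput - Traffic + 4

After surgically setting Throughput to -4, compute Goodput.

8

Intervening sets Throughput = -4 and removes its equation (Throughput := 2*Traffic - 2*Retries + 2).
Goodput = -Throughput - Traffic + 4  [with Throughput=-4, Traffic=0]  = 8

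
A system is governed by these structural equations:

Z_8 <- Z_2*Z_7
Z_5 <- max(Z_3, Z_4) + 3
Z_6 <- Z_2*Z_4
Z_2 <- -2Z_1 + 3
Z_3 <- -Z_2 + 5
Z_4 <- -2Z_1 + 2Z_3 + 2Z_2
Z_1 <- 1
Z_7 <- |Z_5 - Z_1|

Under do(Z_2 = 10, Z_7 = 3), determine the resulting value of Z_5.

11

Setting Z_2 = 10, Z_7 = 3 by intervention discards those variables' equations.
Z_3 = -Z_2 + 5  [with Z_2=10]  = -5
Z_4 = -2Z_1 + 2Z_3 + 2Z_2  [with Z_1=1, Z_3=-5, Z_2=10]  = 8
Z_5 = max(Z_3, Z_4) + 3  [with Z_3=-5, Z_4=8]  = 11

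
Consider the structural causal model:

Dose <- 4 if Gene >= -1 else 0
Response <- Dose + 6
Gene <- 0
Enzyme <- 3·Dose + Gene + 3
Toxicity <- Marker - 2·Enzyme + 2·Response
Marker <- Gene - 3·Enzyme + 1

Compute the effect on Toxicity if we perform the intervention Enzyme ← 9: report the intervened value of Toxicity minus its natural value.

The intervention breaks the incoming arrows to Enzyme: Enzyme <- 3·Dose + Gene + 3 no longer applies, and Enzyme = 9.
Dose = 4 if Gene >= -1 else 0  [with Gene=0]  = 4
Marker = Gene - 3·Enzyme + 1  [with Gene=0, Enzyme=9]  = -26
Response = Dose + 6  [with Dose=4]  = 10
Toxicity = Marker - 2·Enzyme + 2·Response  [with Marker=-26, Enzyme=9, Response=10]  = -24
Without intervention: Dose = 4 if Gene >= -1 else 0  [with Gene=0]  = 4; Enzyme = 3·Dose + Gene + 3  [with Dose=4, Gene=0]  = 15; Marker = Gene - 3·Enzyme + 1  [with Gene=0, Enzyme=15]  = -44; Response = Dose + 6  [with Dose=4]  = 10; Toxicity = Marker - 2·Enzyme + 2·Response  [with Marker=-44, Enzyme=15, Response=10]  = -54.
Change = -24 − (-54) = 30.

30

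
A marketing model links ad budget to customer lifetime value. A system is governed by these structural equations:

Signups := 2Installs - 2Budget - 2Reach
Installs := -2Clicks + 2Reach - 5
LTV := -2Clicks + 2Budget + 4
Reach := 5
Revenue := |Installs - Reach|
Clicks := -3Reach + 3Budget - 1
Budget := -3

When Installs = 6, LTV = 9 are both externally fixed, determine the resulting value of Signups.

8

Setting Installs = 6, LTV = 9 by intervention discards those variables' equations.
Signups = 2Installs - 2Budget - 2Reach  [with Installs=6, Budget=-3, Reach=5]  = 8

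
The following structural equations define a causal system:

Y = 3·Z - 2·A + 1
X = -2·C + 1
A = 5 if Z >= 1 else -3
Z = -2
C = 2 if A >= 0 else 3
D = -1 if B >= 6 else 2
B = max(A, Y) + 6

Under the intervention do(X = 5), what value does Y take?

1

do(X=5) replaces the equation X = -2·C + 1 with the constant X = 5.
Y is not downstream of the intervention, so its value is determined by the original equations.
A = 5 if Z >= 1 else -3  [with Z=-2]  = -3
Y = 3·Z - 2·A + 1  [with Z=-2, A=-3]  = 1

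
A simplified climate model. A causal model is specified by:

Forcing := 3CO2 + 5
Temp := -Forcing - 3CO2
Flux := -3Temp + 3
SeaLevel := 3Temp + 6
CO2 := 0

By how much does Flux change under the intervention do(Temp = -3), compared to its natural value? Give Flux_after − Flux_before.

-6

do(Temp=-3) replaces the equation Temp := -Forcing - 3CO2 with the constant Temp = -3.
Flux = -3Temp + 3  [with Temp=-3]  = 12
Without intervention: Forcing = 3CO2 + 5  [with CO2=0]  = 5; Temp = -Forcing - 3CO2  [with Forcing=5, CO2=0]  = -5; Flux = -3Temp + 3  [with Temp=-5]  = 18.
Change = 12 − 18 = -6.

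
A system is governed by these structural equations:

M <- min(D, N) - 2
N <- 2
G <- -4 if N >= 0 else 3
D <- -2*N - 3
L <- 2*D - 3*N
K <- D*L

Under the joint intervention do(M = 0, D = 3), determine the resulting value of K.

0

Setting M = 0, D = 3 by intervention discards those variables' equations.
L = 2*D - 3*N  [with D=3, N=2]  = 0
K = D*L  [with D=3, L=0]  = 0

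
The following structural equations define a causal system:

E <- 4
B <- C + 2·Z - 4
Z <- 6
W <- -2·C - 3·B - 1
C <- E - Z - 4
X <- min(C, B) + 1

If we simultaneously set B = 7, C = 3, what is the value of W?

-28

The joint intervention fixes B = 7, C = 3, removing each variable's own equation.
W = -2·C - 3·B - 1  [with C=3, B=7]  = -28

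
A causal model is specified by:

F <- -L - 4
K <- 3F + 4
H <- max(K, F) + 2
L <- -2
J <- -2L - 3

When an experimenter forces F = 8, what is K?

Under do(F=8), the mechanism F <- -L - 4 is discarded; F is fixed at 8.
K = 3F + 4  [with F=8]  = 28

28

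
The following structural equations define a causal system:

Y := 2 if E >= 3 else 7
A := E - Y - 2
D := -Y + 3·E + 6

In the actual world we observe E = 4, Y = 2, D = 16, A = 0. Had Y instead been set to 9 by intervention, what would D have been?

9

The intervention breaks the incoming arrows to Y: Y := 2 if E >= 3 else 7 no longer applies, and Y = 9.
D = -Y + 3·E + 6  [with Y=9, E=4]  = 9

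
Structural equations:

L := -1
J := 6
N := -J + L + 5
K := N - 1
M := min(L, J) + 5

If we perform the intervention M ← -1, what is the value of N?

do(M=-1) replaces the equation M := min(L, J) + 5 with the constant M = -1.
N is not downstream of the intervention, so its value is determined by the original equations.
N = -J + L + 5  [with J=6, L=-1]  = -2

-2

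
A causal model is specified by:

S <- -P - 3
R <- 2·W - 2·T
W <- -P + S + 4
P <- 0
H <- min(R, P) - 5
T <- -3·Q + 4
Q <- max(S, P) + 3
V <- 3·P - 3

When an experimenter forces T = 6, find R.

Intervening sets T = 6 and removes its equation (T <- -3·Q + 4).
S = -P - 3  [with P=0]  = -3
W = -P + S + 4  [with P=0, S=-3]  = 1
R = 2·W - 2·T  [with W=1, T=6]  = -10

-10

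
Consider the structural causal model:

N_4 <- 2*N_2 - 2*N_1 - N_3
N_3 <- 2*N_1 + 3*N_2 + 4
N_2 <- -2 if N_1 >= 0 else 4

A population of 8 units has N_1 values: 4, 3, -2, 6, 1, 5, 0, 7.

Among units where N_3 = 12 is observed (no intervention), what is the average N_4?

Observing N_3=12 restricts to units where N_3's equation naturally yields 12: N_1 ∈ {-2, 7}. In that subpopulation N_4 = 0, -30, mean -15.

-15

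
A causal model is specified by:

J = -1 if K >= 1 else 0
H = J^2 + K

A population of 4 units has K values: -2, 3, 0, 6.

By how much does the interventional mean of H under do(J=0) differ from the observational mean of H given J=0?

2.75

do(J=0) breaks J's dependence on K. With J=0 fixed, H across the units is -2, 3, 0, 6, mean 1.75.
Observing J=0 restricts to units where J's equation naturally yields 0: K ∈ {-2, 0}. In that subpopulation H = -2, 0, mean -1.
Difference = 1.75 − (-1) = 2.75.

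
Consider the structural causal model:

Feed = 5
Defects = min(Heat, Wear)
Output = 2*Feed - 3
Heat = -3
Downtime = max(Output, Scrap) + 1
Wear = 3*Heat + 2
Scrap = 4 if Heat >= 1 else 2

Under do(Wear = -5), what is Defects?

-5

The intervention breaks the incoming arrows to Wear: Wear = 3*Heat + 2 no longer applies, and Wear = -5.
Defects = min(Heat, Wear)  [with Heat=-3, Wear=-5]  = -5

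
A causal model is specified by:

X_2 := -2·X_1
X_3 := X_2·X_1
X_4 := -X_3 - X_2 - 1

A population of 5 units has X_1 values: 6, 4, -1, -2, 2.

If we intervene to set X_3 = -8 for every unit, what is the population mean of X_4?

10.6

Every unit gets X_3=-8 under the intervention. X_4 values become 19, 15, 5, 3, 11; E[X_4|do(X_3=-8)] = 10.6.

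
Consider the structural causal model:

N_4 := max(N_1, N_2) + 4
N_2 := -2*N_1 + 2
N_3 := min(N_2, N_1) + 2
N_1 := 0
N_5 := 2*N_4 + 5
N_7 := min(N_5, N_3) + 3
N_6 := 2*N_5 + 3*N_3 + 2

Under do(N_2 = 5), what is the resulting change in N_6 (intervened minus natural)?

12

Under do(N_2=5), the mechanism N_2 := -2*N_1 + 2 is discarded; N_2 is fixed at 5.
N_3 = min(N_2, N_1) + 2  [with N_2=5, N_1=0]  = 2
N_4 = max(N_1, N_2) + 4  [with N_1=0, N_2=5]  = 9
N_5 = 2*N_4 + 5  [with N_4=9]  = 23
N_6 = 2*N_5 + 3*N_3 + 2  [with N_5=23, N_3=2]  = 54
Without intervention: N_2 = -2*N_1 + 2  [with N_1=0]  = 2; N_3 = min(N_2, N_1) + 2  [with N_2=2, N_1=0]  = 2; N_4 = max(N_1, N_2) + 4  [with N_1=0, N_2=2]  = 6; N_5 = 2*N_4 + 5  [with N_4=6]  = 17; N_6 = 2*N_5 + 3*N_3 + 2  [with N_5=17, N_3=2]  = 42.
Change = 54 − 42 = 12.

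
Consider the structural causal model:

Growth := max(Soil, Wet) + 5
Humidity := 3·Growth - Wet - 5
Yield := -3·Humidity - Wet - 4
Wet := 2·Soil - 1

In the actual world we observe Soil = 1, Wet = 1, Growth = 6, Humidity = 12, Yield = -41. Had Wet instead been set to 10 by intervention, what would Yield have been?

-104

do(Wet=10) replaces the equation Wet := 2·Soil - 1 with the constant Wet = 10.
Growth = max(Soil, Wet) + 5  [with Soil=1, Wet=10]  = 15
Humidity = 3·Growth - Wet - 5  [with Growth=15, Wet=10]  = 30
Yield = -3·Humidity - Wet - 4  [with Humidity=30, Wet=10]  = -104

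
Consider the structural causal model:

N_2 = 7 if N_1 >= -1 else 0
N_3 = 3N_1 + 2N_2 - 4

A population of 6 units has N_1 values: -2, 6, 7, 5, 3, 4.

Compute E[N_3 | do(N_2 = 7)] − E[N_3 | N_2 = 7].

-3.5

The intervention sets N_2=7 in all 6 units regardless of N_1. Recomputing N_3 per unit gives 4, 28, 31, 25, 19, 22; average 21.5.
Conditioning on N_2=7 selects the 5 unit(s) with N_1 ∈ {6, 7, 5, 3, 4}. Their N_3 values: 28, 31, 25, 19, 22. Mean = 25.
Difference = 21.5 − 25 = -3.5.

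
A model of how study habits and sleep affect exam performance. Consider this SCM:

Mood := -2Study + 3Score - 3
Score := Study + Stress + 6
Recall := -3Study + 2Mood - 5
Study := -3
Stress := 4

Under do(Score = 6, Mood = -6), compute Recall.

Setting Score = 6, Mood = -6 by intervention discards those variables' equations.
Recall = -3Study + 2Mood - 5  [with Study=-3, Mood=-6]  = -8

-8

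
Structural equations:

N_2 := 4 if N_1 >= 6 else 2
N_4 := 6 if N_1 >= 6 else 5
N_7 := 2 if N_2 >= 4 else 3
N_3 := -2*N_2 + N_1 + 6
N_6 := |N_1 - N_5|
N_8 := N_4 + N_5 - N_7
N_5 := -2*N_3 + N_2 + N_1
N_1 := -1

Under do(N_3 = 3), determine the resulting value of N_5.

-5

do(N_3=3) replaces the equation N_3 := -2*N_2 + N_1 + 6 with the constant N_3 = 3.
N_2 = 4 if N_1 >= 6 else 2  [with N_1=-1]  = 2
N_5 = -2*N_3 + N_2 + N_1  [with N_3=3, N_2=2, N_1=-1]  = -5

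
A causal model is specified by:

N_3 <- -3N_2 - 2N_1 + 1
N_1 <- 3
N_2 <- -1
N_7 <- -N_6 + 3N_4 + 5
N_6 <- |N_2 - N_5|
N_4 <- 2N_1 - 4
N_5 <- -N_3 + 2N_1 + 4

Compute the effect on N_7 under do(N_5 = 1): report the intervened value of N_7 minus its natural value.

11

Under do(N_5=1), the mechanism N_5 <- -N_3 + 2N_1 + 4 is discarded; N_5 is fixed at 1.
N_4 = 2N_1 - 4  [with N_1=3]  = 2
N_6 = |N_2 - N_5|  [with N_2=-1, N_5=1]  = 2
N_7 = -N_6 + 3N_4 + 5  [with N_6=2, N_4=2]  = 9
Without intervention: N_3 = -3N_2 - 2N_1 + 1  [with N_2=-1, N_1=3]  = -2; N_4 = 2N_1 - 4  [with N_1=3]  = 2; N_5 = -N_3 + 2N_1 + 4  [with N_3=-2, N_1=3]  = 12; N_6 = |N_2 - N_5|  [with N_2=-1, N_5=12]  = 13; N_7 = -N_6 + 3N_4 + 5  [with N_6=13, N_4=2]  = -2.
Change = 9 − (-2) = 11.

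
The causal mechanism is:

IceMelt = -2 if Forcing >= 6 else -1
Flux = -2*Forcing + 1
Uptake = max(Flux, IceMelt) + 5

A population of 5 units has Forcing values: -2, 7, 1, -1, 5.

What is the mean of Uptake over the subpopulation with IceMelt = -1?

6.5

Observing IceMelt=-1 restricts to units where IceMelt's equation naturally yields -1: Forcing ∈ {-2, 1, -1, 5}. In that subpopulation Uptake = 10, 4, 8, 4, mean 6.5.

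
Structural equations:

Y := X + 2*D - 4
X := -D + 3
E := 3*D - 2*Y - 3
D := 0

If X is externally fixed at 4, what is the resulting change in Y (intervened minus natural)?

1

The intervention breaks the incoming arrows to X: X := -D + 3 no longer applies, and X = 4.
Y = X + 2*D - 4  [with X=4, D=0]  = 0
Without intervention: X = -D + 3  [with D=0]  = 3; Y = X + 2*D - 4  [with X=3, D=0]  = -1.
Change = 0 − (-1) = 1.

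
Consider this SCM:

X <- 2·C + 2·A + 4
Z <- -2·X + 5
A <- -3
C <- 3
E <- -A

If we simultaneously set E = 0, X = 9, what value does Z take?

Under do(E = 0, X = 9), each intervened variable's structural equation is replaced by its fixed value.
Z = -2·X + 5  [with X=9]  = -13

-13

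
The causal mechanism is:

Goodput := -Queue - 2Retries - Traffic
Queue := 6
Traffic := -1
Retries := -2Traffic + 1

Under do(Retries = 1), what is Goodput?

-7

The intervention breaks the incoming arrows to Retries: Retries := -2Traffic + 1 no longer applies, and Retries = 1.
Goodput = -Queue - 2Retries - Traffic  [with Queue=6, Retries=1, Traffic=-1]  = -7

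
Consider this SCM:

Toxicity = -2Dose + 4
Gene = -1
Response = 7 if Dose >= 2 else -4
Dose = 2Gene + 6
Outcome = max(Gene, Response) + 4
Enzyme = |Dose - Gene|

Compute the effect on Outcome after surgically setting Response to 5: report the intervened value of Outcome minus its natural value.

-2

Under do(Response=5), the mechanism Response = 7 if Dose >= 2 else -4 is discarded; Response is fixed at 5.
Outcome = max(Gene, Response) + 4  [with Gene=-1, Response=5]  = 9
Without intervention: Dose = 2Gene + 6  [with Gene=-1]  = 4; Response = 7 if Dose >= 2 else -4  [with Dose=4]  = 7; Outcome = max(Gene, Response) + 4  [with Gene=-1, Response=7]  = 11.
Change = 9 − 11 = -2.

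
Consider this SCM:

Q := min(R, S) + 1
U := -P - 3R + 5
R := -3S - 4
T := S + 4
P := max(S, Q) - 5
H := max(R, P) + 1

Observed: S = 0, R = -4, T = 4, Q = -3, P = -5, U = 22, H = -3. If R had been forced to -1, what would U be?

Under do(R=-1), the mechanism R := -3S - 4 is discarded; R is fixed at -1.
Q = min(R, S) + 1  [with R=-1, S=0]  = 0
P = max(S, Q) - 5  [with S=0, Q=0]  = -5
U = -P - 3R + 5  [with P=-5, R=-1]  = 13

13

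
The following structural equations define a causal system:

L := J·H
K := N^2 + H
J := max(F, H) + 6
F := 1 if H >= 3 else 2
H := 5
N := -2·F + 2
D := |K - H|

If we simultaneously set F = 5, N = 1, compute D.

Setting F = 5, N = 1 by intervention discards those variables' equations.
K = N^2 + H  [with N=1, H=5]  = 6
D = |K - H|  [with K=6, H=5]  = 1

1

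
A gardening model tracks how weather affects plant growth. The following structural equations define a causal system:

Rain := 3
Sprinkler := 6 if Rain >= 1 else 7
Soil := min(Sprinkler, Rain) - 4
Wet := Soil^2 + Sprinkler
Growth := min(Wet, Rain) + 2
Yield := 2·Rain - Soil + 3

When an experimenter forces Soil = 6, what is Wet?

42

The intervention breaks the incoming arrows to Soil: Soil := min(Sprinkler, Rain) - 4 no longer applies, and Soil = 6.
Sprinkler = 6 if Rain >= 1 else 7  [with Rain=3]  = 6
Wet = Soil^2 + Sprinkler  [with Soil=6, Sprinkler=6]  = 42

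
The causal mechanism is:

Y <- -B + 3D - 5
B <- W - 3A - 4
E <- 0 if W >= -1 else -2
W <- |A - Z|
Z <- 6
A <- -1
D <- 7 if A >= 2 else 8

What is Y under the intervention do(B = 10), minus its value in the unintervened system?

Under do(B=10), the mechanism B <- W - 3A - 4 is discarded; B is fixed at 10.
D = 7 if A >= 2 else 8  [with A=-1]  = 8
Y = -B + 3D - 5  [with B=10, D=8]  = 9
Without intervention: W = |A - Z|  [with A=-1, Z=6]  = 7; B = W - 3A - 4  [with W=7, A=-1]  = 6; D = 7 if A >= 2 else 8  [with A=-1]  = 8; Y = -B + 3D - 5  [with B=6, D=8]  = 13.
Change = 9 − 13 = -4.

-4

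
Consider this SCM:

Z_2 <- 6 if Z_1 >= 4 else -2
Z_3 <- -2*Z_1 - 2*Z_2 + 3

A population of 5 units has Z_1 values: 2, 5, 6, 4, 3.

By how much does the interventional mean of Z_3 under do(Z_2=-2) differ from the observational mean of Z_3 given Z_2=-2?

-3

Under do(Z_2=-2), Z_2's equation is replaced by Z_2=-2 for every unit. Per-unit Z_3: 3, -3, -5, -1, 1. Mean = -1.
E[Z_3|Z_2=-2] averages over only the 2 units with Z_2=-2 (Z_1 = 2, 3): Z_3 = 3, 1, mean 2.
Difference = -1 − 2 = -3.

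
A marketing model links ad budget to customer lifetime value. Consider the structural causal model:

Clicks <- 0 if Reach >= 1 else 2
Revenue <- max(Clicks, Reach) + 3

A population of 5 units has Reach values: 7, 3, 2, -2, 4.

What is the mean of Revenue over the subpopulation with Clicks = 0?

7

E[Revenue|Clicks=0] averages over only the 4 units with Clicks=0 (Reach = 7, 3, 2, 4): Revenue = 10, 6, 5, 7, mean 7.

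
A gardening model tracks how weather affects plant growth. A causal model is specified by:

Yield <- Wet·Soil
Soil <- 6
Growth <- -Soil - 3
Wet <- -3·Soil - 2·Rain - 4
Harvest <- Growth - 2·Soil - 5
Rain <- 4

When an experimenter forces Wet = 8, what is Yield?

48

do(Wet=8) replaces the equation Wet <- -3·Soil - 2·Rain - 4 with the constant Wet = 8.
Yield = Wet·Soil  [with Wet=8, Soil=6]  = 48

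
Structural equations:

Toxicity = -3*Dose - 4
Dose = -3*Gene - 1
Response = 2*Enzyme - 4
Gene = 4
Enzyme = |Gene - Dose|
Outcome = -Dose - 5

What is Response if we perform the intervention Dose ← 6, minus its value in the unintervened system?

-30

Under do(Dose=6), the mechanism Dose = -3*Gene - 1 is discarded; Dose is fixed at 6.
Enzyme = |Gene - Dose|  [with Gene=4, Dose=6]  = 2
Response = 2*Enzyme - 4  [with Enzyme=2]  = 0
Without intervention: Dose = -3*Gene - 1  [with Gene=4]  = -13; Enzyme = |Gene - Dose|  [with Gene=4, Dose=-13]  = 17; Response = 2*Enzyme - 4  [with Enzyme=17]  = 30.
Change = 0 − 30 = -30.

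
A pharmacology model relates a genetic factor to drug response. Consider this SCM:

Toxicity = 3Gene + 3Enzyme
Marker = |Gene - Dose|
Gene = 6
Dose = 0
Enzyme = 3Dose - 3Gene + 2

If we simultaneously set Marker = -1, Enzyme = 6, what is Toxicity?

The joint intervention fixes Marker = -1, Enzyme = 6, removing each variable's own equation.
Toxicity = 3Gene + 3Enzyme  [with Gene=6, Enzyme=6]  = 36

36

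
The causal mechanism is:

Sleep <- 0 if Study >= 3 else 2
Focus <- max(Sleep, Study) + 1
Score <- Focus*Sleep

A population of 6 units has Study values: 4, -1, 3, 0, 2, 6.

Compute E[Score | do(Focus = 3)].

Every unit gets Focus=3 under the intervention. Score values become 0, 6, 0, 6, 6, 0; E[Score|do(Focus=3)] = 3.

3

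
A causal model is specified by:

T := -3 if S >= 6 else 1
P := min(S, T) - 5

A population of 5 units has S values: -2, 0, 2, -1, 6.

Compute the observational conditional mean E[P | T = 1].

-5.5

Observing T=1 restricts to units where T's equation naturally yields 1: S ∈ {-2, 0, 2, -1}. In that subpopulation P = -7, -5, -4, -6, mean -5.5.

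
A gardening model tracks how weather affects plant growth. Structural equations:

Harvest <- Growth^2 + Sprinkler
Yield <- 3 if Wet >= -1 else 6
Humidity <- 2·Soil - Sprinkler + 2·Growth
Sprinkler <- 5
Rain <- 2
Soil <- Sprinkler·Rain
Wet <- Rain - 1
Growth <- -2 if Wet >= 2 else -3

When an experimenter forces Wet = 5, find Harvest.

9

do(Wet=5) replaces the equation Wet <- Rain - 1 with the constant Wet = 5.
Growth = -2 if Wet >= 2 else -3  [with Wet=5]  = -2
Harvest = Growth^2 + Sprinkler  [with Growth=-2, Sprinkler=5]  = 9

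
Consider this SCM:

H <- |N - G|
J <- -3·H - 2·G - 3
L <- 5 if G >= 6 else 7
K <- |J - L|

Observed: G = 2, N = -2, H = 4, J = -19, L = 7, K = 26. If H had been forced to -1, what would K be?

11

The intervention breaks the incoming arrows to H: H <- |N - G| no longer applies, and H = -1.
J = -3·H - 2·G - 3  [with H=-1, G=2]  = -4
L = 5 if G >= 6 else 7  [with G=2]  = 7
K = |J - L|  [with J=-4, L=7]  = 11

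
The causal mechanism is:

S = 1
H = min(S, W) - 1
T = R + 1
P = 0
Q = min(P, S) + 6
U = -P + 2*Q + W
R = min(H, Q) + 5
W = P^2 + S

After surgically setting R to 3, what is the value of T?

Intervening sets R = 3 and removes its equation (R = min(H, Q) + 5).
T = R + 1  [with R=3]  = 4

4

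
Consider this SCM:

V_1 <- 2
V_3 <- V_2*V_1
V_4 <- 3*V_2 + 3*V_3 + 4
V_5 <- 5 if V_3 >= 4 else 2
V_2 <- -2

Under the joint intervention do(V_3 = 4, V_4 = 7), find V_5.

5

Setting V_3 = 4, V_4 = 7 by intervention discards those variables' equations.
V_5 = 5 if V_3 >= 4 else 2  [with V_3=4]  = 5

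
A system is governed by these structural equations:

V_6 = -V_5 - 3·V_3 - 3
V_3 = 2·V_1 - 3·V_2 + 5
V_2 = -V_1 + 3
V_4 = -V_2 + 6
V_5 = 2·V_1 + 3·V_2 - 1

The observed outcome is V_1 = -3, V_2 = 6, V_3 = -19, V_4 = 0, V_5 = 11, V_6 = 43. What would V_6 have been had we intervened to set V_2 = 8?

55

Under do(V_2=8), the mechanism V_2 = -V_1 + 3 is discarded; V_2 is fixed at 8.
V_3 = 2·V_1 - 3·V_2 + 5  [with V_1=-3, V_2=8]  = -25
V_5 = 2·V_1 + 3·V_2 - 1  [with V_1=-3, V_2=8]  = 17
V_6 = -V_5 - 3·V_3 - 3  [with V_5=17, V_3=-25]  = 55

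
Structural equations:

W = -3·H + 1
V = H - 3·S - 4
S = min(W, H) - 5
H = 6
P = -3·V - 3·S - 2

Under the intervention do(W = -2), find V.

23

Under do(W=-2), the mechanism W = -3·H + 1 is discarded; W is fixed at -2.
S = min(W, H) - 5  [with W=-2, H=6]  = -7
V = H - 3·S - 4  [with H=6, S=-7]  = 23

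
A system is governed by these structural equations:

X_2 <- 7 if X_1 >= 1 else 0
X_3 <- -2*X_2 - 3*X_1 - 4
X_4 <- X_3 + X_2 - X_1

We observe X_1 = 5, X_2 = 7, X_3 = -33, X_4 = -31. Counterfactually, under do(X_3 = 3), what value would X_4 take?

The intervention breaks the incoming arrows to X_3: X_3 <- -2*X_2 - 3*X_1 - 4 no longer applies, and X_3 = 3.
X_2 = 7 if X_1 >= 1 else 0  [with X_1=5]  = 7
X_4 = X_3 + X_2 - X_1  [with X_3=3, X_2=7, X_1=5]  = 5

5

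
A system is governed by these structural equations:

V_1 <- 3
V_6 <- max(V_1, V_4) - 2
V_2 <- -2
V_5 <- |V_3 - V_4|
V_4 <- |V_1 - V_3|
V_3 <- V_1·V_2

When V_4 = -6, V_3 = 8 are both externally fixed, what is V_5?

14

The joint intervention fixes V_4 = -6, V_3 = 8, removing each variable's own equation.
V_5 = |V_3 - V_4|  [with V_3=8, V_4=-6]  = 14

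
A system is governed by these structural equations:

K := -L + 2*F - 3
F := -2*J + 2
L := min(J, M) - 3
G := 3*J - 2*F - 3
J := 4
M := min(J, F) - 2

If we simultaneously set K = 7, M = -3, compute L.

-6

Setting K = 7, M = -3 by intervention discards those variables' equations.
L = min(J, M) - 3  [with J=4, M=-3]  = -6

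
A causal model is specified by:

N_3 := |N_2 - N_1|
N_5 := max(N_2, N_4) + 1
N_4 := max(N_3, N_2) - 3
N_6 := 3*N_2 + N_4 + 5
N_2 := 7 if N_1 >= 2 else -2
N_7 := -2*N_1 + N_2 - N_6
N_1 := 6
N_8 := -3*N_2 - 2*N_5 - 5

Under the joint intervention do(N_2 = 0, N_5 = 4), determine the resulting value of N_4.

3

The joint intervention fixes N_2 = 0, N_5 = 4, removing each variable's own equation.
N_3 = |N_2 - N_1|  [with N_2=0, N_1=6]  = 6
N_4 = max(N_3, N_2) - 3  [with N_3=6, N_2=0]  = 3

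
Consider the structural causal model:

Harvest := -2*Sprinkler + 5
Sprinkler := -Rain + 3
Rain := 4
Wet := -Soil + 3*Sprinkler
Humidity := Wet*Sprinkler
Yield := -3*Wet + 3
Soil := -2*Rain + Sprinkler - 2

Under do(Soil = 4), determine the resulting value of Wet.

-7

The intervention breaks the incoming arrows to Soil: Soil := -2*Rain + Sprinkler - 2 no longer applies, and Soil = 4.
Sprinkler = -Rain + 3  [with Rain=4]  = -1
Wet = -Soil + 3*Sprinkler  [with Soil=4, Sprinkler=-1]  = -7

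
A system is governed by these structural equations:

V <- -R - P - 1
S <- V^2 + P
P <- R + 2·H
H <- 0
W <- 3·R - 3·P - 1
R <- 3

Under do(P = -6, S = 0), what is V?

The joint intervention fixes P = -6, S = 0, removing each variable's own equation.
V = -R - P - 1  [with R=3, P=-6]  = 2

2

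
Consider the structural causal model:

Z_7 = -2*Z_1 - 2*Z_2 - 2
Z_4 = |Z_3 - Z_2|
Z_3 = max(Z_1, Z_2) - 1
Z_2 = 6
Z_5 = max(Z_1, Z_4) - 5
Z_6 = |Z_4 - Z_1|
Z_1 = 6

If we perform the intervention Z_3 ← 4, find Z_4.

2

The intervention breaks the incoming arrows to Z_3: Z_3 = max(Z_1, Z_2) - 1 no longer applies, and Z_3 = 4.
Z_4 = |Z_3 - Z_2|  [with Z_3=4, Z_2=6]  = 2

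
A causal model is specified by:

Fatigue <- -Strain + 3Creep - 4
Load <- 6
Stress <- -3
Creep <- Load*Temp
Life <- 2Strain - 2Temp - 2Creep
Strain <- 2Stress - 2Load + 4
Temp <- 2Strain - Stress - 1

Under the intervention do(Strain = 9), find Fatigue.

The intervention breaks the incoming arrows to Strain: Strain <- 2Stress - 2Load + 4 no longer applies, and Strain = 9.
Temp = 2Strain - Stress - 1  [with Strain=9, Stress=-3]  = 20
Creep = Load*Temp  [with Load=6, Temp=20]  = 120
Fatigue = -Strain + 3Creep - 4  [with Strain=9, Creep=120]  = 347

347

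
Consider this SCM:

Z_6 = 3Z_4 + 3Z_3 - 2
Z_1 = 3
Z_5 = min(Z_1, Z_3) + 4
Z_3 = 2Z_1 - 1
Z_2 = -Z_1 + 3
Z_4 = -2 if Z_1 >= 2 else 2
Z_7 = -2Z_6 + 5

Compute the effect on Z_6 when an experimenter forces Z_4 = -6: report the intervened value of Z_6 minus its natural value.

Under do(Z_4=-6), the mechanism Z_4 = -2 if Z_1 >= 2 else 2 is discarded; Z_4 is fixed at -6.
Z_3 = 2Z_1 - 1  [with Z_1=3]  = 5
Z_6 = 3Z_4 + 3Z_3 - 2  [with Z_4=-6, Z_3=5]  = -5
Without intervention: Z_3 = 2Z_1 - 1  [with Z_1=3]  = 5; Z_4 = -2 if Z_1 >= 2 else 2  [with Z_1=3]  = -2; Z_6 = 3Z_4 + 3Z_3 - 2  [with Z_4=-2, Z_3=5]  = 7.
Change = -5 − 7 = -12.

-12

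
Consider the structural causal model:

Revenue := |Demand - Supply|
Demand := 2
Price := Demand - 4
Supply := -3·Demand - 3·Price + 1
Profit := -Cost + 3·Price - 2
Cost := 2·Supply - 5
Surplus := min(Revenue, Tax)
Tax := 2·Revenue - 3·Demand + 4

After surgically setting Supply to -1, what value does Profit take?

-1

The intervention breaks the incoming arrows to Supply: Supply := -3·Demand - 3·Price + 1 no longer applies, and Supply = -1.
Price = Demand - 4  [with Demand=2]  = -2
Cost = 2·Supply - 5  [with Supply=-1]  = -7
Profit = -Cost + 3·Price - 2  [with Cost=-7, Price=-2]  = -1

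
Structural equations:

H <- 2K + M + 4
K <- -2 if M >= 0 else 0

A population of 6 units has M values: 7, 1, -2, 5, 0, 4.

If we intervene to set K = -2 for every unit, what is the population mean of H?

Every unit gets K=-2 under the intervention. H values become 7, 1, -2, 5, 0, 4; E[H|do(K=-2)] = 2.5.

2.5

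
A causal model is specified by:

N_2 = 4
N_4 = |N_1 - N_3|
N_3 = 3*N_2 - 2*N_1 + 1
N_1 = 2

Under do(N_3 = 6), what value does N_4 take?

The intervention breaks the incoming arrows to N_3: N_3 = 3*N_2 - 2*N_1 + 1 no longer applies, and N_3 = 6.
N_4 = |N_1 - N_3|  [with N_1=2, N_3=6]  = 4

4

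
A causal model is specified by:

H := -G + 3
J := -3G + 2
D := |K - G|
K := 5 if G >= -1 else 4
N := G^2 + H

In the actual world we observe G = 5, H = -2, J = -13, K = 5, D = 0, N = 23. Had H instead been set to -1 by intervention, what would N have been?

Under do(H=-1), the mechanism H := -G + 3 is discarded; H is fixed at -1.
N = G^2 + H  [with G=5, H=-1]  = 24

24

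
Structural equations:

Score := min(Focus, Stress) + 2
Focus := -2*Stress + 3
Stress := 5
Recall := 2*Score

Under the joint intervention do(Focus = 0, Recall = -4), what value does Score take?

2

The joint intervention fixes Focus = 0, Recall = -4, removing each variable's own equation.
Score = min(Focus, Stress) + 2  [with Focus=0, Stress=5]  = 2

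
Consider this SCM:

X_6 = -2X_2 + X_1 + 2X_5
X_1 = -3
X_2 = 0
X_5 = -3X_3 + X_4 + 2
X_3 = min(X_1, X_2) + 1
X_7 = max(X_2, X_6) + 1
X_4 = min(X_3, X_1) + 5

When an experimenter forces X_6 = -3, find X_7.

Intervening sets X_6 = -3 and removes its equation (X_6 = -2X_2 + X_1 + 2X_5).
X_7 = max(X_2, X_6) + 1  [with X_2=0, X_6=-3]  = 1

1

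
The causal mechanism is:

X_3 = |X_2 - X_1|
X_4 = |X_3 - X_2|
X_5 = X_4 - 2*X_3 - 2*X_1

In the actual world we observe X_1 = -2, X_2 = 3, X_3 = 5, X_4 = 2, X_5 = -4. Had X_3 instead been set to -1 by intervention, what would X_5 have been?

do(X_3=-1) replaces the equation X_3 = |X_2 - X_1| with the constant X_3 = -1.
X_4 = |X_3 - X_2|  [with X_3=-1, X_2=3]  = 4
X_5 = X_4 - 2*X_3 - 2*X_1  [with X_4=4, X_3=-1, X_1=-2]  = 10

10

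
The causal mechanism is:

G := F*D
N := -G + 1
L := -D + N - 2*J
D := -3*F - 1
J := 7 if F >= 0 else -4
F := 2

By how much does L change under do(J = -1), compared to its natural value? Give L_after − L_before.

16

Under do(J=-1), the mechanism J := 7 if F >= 0 else -4 is discarded; J is fixed at -1.
D = -3*F - 1  [with F=2]  = -7
G = F*D  [with F=2, D=-7]  = -14
N = -G + 1  [with G=-14]  = 15
L = -D + N - 2*J  [with D=-7, N=15, J=-1]  = 24
Without intervention: D = -3*F - 1  [with F=2]  = -7; G = F*D  [with F=2, D=-7]  = -14; J = 7 if F >= 0 else -4  [with F=2]  = 7; N = -G + 1  [with G=-14]  = 15; L = -D + N - 2*J  [with D=-7, N=15, J=7]  = 8.
Change = 24 − 8 = 16.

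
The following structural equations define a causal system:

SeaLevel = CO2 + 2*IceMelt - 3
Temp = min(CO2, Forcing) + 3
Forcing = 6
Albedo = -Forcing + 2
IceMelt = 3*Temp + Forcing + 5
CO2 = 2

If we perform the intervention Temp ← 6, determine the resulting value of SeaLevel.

The intervention breaks the incoming arrows to Temp: Temp = min(CO2, Forcing) + 3 no longer applies, and Temp = 6.
IceMelt = 3*Temp + Forcing + 5  [with Temp=6, Forcing=6]  = 29
SeaLevel = CO2 + 2*IceMelt - 3  [with CO2=2, IceMelt=29]  = 57

57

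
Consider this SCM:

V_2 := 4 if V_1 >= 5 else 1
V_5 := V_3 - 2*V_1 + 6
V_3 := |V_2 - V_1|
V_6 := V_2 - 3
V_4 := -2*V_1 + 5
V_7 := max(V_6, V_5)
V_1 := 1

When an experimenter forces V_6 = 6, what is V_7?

6

Intervening sets V_6 = 6 and removes its equation (V_6 := V_2 - 3).
V_2 = 4 if V_1 >= 5 else 1  [with V_1=1]  = 1
V_3 = |V_2 - V_1|  [with V_2=1, V_1=1]  = 0
V_5 = V_3 - 2*V_1 + 6  [with V_3=0, V_1=1]  = 4
V_7 = max(V_6, V_5)  [with V_6=6, V_5=4]  = 6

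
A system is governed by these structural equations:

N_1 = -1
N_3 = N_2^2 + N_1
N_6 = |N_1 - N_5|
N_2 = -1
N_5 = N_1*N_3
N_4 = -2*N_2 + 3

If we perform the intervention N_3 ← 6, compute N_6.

The intervention breaks the incoming arrows to N_3: N_3 = N_2^2 + N_1 no longer applies, and N_3 = 6.
N_5 = N_1*N_3  [with N_1=-1, N_3=6]  = -6
N_6 = |N_1 - N_5|  [with N_1=-1, N_5=-6]  = 5

5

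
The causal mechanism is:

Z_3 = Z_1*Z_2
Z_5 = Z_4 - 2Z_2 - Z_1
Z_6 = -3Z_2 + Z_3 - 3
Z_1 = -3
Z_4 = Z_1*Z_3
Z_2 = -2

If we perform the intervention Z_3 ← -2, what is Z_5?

13

do(Z_3=-2) replaces the equation Z_3 = Z_1*Z_2 with the constant Z_3 = -2.
Z_4 = Z_1*Z_3  [with Z_1=-3, Z_3=-2]  = 6
Z_5 = Z_4 - 2Z_2 - Z_1  [with Z_4=6, Z_2=-2, Z_1=-3]  = 13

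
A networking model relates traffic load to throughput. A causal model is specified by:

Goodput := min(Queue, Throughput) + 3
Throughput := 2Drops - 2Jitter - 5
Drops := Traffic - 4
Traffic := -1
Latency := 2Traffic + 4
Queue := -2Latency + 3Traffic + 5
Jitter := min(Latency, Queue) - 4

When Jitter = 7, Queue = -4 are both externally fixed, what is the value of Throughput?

-29

The joint intervention fixes Jitter = 7, Queue = -4, removing each variable's own equation.
Drops = Traffic - 4  [with Traffic=-1]  = -5
Throughput = 2Drops - 2Jitter - 5  [with Drops=-5, Jitter=7]  = -29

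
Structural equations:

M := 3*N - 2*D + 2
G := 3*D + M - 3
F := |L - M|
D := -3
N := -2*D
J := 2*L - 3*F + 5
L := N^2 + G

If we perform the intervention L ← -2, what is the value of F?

28

The intervention breaks the incoming arrows to L: L := N^2 + G no longer applies, and L = -2.
N = -2*D  [with D=-3]  = 6
M = 3*N - 2*D + 2  [with N=6, D=-3]  = 26
F = |L - M|  [with L=-2, M=26]  = 28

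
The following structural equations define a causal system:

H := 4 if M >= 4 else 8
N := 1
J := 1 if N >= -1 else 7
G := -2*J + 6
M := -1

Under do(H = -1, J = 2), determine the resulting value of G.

The joint intervention fixes H = -1, J = 2, removing each variable's own equation.
G = -2*J + 6  [with J=2]  = 2

2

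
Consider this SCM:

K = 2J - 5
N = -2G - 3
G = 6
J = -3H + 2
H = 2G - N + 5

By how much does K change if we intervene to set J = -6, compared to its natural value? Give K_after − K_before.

176

Intervening sets J = -6 and removes its equation (J = -3H + 2).
K = 2J - 5  [with J=-6]  = -17
Without intervention: N = -2G - 3  [with G=6]  = -15; H = 2G - N + 5  [with G=6, N=-15]  = 32; J = -3H + 2  [with H=32]  = -94; K = 2J - 5  [with J=-94]  = -193.
Change = -17 − (-193) = 176.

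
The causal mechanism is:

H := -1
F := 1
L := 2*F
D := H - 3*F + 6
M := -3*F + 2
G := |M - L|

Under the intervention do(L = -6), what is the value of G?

The intervention breaks the incoming arrows to L: L := 2*F no longer applies, and L = -6.
M = -3*F + 2  [with F=1]  = -1
G = |M - L|  [with M=-1, L=-6]  = 5

5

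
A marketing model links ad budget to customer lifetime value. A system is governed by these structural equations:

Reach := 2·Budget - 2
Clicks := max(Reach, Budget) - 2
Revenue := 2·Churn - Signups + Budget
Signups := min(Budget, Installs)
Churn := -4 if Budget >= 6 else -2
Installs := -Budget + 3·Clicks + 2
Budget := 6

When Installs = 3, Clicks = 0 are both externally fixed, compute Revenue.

The joint intervention fixes Installs = 3, Clicks = 0, removing each variable's own equation.
Signups = min(Budget, Installs)  [with Budget=6, Installs=3]  = 3
Churn = -4 if Budget >= 6 else -2  [with Budget=6]  = -4
Revenue = 2·Churn - Signups + Budget  [with Churn=-4, Signups=3, Budget=6]  = -5

-5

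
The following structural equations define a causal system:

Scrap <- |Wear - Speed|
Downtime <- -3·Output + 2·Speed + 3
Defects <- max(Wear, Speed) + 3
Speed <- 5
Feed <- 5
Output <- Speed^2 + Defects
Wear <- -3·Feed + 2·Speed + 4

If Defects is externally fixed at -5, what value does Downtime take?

-47

The intervention breaks the incoming arrows to Defects: Defects <- max(Wear, Speed) + 3 no longer applies, and Defects = -5.
Output = Speed^2 + Defects  [with Speed=5, Defects=-5]  = 20
Downtime = -3·Output + 2·Speed + 3  [with Output=20, Speed=5]  = -47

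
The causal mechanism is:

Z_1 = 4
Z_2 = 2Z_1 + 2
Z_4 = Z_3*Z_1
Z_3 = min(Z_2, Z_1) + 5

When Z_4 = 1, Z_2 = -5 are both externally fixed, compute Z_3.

Setting Z_4 = 1, Z_2 = -5 by intervention discards those variables' equations.
Z_3 = min(Z_2, Z_1) + 5  [with Z_2=-5, Z_1=4]  = 0

0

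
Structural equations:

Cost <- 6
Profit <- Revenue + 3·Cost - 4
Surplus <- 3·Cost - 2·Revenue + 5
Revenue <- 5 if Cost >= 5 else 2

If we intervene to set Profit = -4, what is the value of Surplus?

The intervention breaks the incoming arrows to Profit: Profit <- Revenue + 3·Cost - 4 no longer applies, and Profit = -4.
Surplus is not downstream of the intervention, so its value is determined by the original equations.
Revenue = 5 if Cost >= 5 else 2  [with Cost=6]  = 5
Surplus = 3·Cost - 2·Revenue + 5  [with Cost=6, Revenue=5]  = 13

13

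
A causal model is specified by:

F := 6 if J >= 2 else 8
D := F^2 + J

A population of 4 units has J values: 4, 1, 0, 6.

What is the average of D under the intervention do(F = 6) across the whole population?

Every unit gets F=6 under the intervention. D values become 40, 37, 36, 42; E[D|do(F=6)] = 38.75.

38.75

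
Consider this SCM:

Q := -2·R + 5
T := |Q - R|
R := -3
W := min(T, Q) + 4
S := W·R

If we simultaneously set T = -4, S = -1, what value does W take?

The joint intervention fixes T = -4, S = -1, removing each variable's own equation.
Q = -2·R + 5  [with R=-3]  = 11
W = min(T, Q) + 4  [with T=-4, Q=11]  = 0

0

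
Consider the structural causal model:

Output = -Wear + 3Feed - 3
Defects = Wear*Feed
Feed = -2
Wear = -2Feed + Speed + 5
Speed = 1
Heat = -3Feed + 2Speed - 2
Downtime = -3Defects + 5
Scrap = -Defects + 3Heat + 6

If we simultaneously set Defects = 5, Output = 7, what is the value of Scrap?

19

Under do(Defects = 5, Output = 7), each intervened variable's structural equation is replaced by its fixed value.
Heat = -3Feed + 2Speed - 2  [with Feed=-2, Speed=1]  = 6
Scrap = -Defects + 3Heat + 6  [with Defects=5, Heat=6]  = 19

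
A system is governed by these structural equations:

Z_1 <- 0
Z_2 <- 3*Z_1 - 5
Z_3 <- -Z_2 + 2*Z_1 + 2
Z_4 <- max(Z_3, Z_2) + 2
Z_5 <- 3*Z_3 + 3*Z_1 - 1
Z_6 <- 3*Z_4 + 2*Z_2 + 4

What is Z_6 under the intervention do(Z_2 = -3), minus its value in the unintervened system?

-2

Under do(Z_2=-3), the mechanism Z_2 <- 3*Z_1 - 5 is discarded; Z_2 is fixed at -3.
Z_3 = -Z_2 + 2*Z_1 + 2  [with Z_2=-3, Z_1=0]  = 5
Z_4 = max(Z_3, Z_2) + 2  [with Z_3=5, Z_2=-3]  = 7
Z_6 = 3*Z_4 + 2*Z_2 + 4  [with Z_4=7, Z_2=-3]  = 19
Without intervention: Z_2 = 3*Z_1 - 5  [with Z_1=0]  = -5; Z_3 = -Z_2 + 2*Z_1 + 2  [with Z_2=-5, Z_1=0]  = 7; Z_4 = max(Z_3, Z_2) + 2  [with Z_3=7, Z_2=-5]  = 9; Z_6 = 3*Z_4 + 2*Z_2 + 4  [with Z_4=9, Z_2=-5]  = 21.
Change = 19 − 21 = -2.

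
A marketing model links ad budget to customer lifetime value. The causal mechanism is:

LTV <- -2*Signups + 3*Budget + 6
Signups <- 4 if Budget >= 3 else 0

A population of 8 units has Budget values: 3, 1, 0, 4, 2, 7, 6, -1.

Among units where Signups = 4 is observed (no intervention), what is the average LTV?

E[LTV|Signups=4] averages over only the 4 units with Signups=4 (Budget = 3, 4, 7, 6): LTV = 7, 10, 19, 16, mean 13.

13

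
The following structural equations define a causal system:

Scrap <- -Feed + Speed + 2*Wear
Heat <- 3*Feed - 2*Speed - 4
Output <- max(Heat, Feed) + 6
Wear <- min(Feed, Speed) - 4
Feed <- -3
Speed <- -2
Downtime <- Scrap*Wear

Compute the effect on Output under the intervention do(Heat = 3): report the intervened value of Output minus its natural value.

6

The intervention breaks the incoming arrows to Heat: Heat <- 3*Feed - 2*Speed - 4 no longer applies, and Heat = 3.
Output = max(Heat, Feed) + 6  [with Heat=3, Feed=-3]  = 9
Without intervention: Heat = 3*Feed - 2*Speed - 4  [with Feed=-3, Speed=-2]  = -9; Output = max(Heat, Feed) + 6  [with Heat=-9, Feed=-3]  = 3.
Change = 9 − 3 = 6.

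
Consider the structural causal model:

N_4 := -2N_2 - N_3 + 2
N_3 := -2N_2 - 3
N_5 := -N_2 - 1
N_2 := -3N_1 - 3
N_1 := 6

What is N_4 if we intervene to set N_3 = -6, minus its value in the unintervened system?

45

The intervention breaks the incoming arrows to N_3: N_3 := -2N_2 - 3 no longer applies, and N_3 = -6.
N_2 = -3N_1 - 3  [with N_1=6]  = -21
N_4 = -2N_2 - N_3 + 2  [with N_2=-21, N_3=-6]  = 50
Without intervention: N_2 = -3N_1 - 3  [with N_1=6]  = -21; N_3 = -2N_2 - 3  [with N_2=-21]  = 39; N_4 = -2N_2 - N_3 + 2  [with N_2=-21, N_3=39]  = 5.
Change = 50 − 5 = 45.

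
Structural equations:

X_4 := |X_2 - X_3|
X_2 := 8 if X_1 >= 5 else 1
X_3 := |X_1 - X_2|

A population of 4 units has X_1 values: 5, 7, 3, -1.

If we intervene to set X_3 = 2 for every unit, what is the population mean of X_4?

do(X_3=2) breaks X_3's dependence on X_1. With X_3=2 fixed, X_4 across the units is 6, 6, 1, 1, mean 3.5.

3.5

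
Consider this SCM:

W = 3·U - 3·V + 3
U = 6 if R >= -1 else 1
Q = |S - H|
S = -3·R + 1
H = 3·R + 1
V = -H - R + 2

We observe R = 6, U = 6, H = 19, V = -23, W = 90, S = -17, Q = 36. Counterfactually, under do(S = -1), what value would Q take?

20

Intervening sets S = -1 and removes its equation (S = -3·R + 1).
H = 3·R + 1  [with R=6]  = 19
Q = |S - H|  [with S=-1, H=19]  = 20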